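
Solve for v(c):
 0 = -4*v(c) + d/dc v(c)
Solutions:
 v(c) = C1*exp(4*c)


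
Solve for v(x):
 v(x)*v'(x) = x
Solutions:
 v(x) = -sqrt(C1 + x^2)
 v(x) = sqrt(C1 + x^2)


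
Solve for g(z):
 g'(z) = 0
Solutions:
 g(z) = C1


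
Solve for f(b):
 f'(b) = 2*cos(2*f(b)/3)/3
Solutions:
 -2*b/3 - 3*log(sin(2*f(b)/3) - 1)/4 + 3*log(sin(2*f(b)/3) + 1)/4 = C1


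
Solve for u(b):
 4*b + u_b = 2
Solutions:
 u(b) = C1 - 2*b^2 + 2*b


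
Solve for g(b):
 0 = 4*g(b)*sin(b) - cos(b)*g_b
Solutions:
 g(b) = C1/cos(b)^4


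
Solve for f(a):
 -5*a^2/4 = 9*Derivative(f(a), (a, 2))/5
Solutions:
 f(a) = C1 + C2*a - 25*a^4/432


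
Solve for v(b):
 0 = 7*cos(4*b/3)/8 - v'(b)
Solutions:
 v(b) = C1 + 21*sin(4*b/3)/32


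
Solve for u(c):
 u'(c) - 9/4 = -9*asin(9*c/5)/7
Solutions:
 u(c) = C1 - 9*c*asin(9*c/5)/7 + 9*c/4 - sqrt(25 - 81*c^2)/7


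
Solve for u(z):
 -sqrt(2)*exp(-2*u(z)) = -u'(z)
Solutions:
 u(z) = log(-sqrt(C1 + 2*sqrt(2)*z))
 u(z) = log(C1 + 2*sqrt(2)*z)/2


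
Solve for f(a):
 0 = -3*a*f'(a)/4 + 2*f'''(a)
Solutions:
 f(a) = C1 + Integral(C2*airyai(3^(1/3)*a/2) + C3*airybi(3^(1/3)*a/2), a)


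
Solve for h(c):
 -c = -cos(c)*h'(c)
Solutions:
 h(c) = C1 + Integral(c/cos(c), c)


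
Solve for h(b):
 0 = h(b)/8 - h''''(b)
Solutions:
 h(b) = C1*exp(-2^(1/4)*b/2) + C2*exp(2^(1/4)*b/2) + C3*sin(2^(1/4)*b/2) + C4*cos(2^(1/4)*b/2)


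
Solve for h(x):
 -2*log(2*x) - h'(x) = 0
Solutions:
 h(x) = C1 - 2*x*log(x) - x*log(4) + 2*x


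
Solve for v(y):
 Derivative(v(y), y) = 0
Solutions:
 v(y) = C1


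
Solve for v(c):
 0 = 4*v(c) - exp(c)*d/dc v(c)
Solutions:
 v(c) = C1*exp(-4*exp(-c))


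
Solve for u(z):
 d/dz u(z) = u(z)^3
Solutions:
 u(z) = -sqrt(2)*sqrt(-1/(C1 + z))/2
 u(z) = sqrt(2)*sqrt(-1/(C1 + z))/2


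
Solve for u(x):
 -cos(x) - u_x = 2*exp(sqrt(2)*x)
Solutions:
 u(x) = C1 - sqrt(2)*exp(sqrt(2)*x) - sin(x)


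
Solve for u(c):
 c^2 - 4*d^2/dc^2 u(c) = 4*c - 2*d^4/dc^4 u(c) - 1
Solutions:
 u(c) = C1 + C2*c + C3*exp(-sqrt(2)*c) + C4*exp(sqrt(2)*c) + c^4/48 - c^3/6 + c^2/4


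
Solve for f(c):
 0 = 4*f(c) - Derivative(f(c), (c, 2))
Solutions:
 f(c) = C1*exp(-2*c) + C2*exp(2*c)


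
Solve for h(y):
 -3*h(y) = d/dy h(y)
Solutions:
 h(y) = C1*exp(-3*y)


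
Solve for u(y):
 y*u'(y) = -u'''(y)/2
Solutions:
 u(y) = C1 + Integral(C2*airyai(-2^(1/3)*y) + C3*airybi(-2^(1/3)*y), y)


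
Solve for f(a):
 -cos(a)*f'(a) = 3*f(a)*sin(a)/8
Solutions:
 f(a) = C1*cos(a)^(3/8)


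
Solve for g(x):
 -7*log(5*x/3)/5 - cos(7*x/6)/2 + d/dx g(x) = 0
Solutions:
 g(x) = C1 + 7*x*log(x)/5 - 7*x*log(3)/5 - 7*x/5 + 7*x*log(5)/5 + 3*sin(7*x/6)/7


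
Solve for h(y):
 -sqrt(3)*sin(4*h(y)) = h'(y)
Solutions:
 h(y) = -acos((-C1 - exp(8*sqrt(3)*y))/(C1 - exp(8*sqrt(3)*y)))/4 + pi/2
 h(y) = acos((-C1 - exp(8*sqrt(3)*y))/(C1 - exp(8*sqrt(3)*y)))/4


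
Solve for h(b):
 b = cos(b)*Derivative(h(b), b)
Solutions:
 h(b) = C1 + Integral(b/cos(b), b)


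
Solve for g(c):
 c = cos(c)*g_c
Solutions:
 g(c) = C1 + Integral(c/cos(c), c)


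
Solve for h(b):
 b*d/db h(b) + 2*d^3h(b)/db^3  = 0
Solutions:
 h(b) = C1 + Integral(C2*airyai(-2^(2/3)*b/2) + C3*airybi(-2^(2/3)*b/2), b)


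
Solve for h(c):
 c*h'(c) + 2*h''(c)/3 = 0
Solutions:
 h(c) = C1 + C2*erf(sqrt(3)*c/2)


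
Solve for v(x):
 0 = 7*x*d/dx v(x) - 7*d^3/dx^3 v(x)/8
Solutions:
 v(x) = C1 + Integral(C2*airyai(2*x) + C3*airybi(2*x), x)


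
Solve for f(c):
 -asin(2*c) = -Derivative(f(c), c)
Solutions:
 f(c) = C1 + c*asin(2*c) + sqrt(1 - 4*c^2)/2


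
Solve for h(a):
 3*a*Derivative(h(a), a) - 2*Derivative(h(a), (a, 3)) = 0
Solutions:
 h(a) = C1 + Integral(C2*airyai(2^(2/3)*3^(1/3)*a/2) + C3*airybi(2^(2/3)*3^(1/3)*a/2), a)


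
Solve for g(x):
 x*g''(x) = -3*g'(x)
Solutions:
 g(x) = C1 + C2/x^2


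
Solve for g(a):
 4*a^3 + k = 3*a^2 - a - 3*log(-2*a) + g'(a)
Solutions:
 g(a) = C1 + a^4 - a^3 + a^2/2 + a*(k - 3 + 3*log(2)) + 3*a*log(-a)


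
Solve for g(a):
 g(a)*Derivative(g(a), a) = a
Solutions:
 g(a) = -sqrt(C1 + a^2)
 g(a) = sqrt(C1 + a^2)


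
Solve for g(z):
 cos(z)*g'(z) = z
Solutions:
 g(z) = C1 + Integral(z/cos(z), z)


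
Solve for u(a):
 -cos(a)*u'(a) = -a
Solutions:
 u(a) = C1 + Integral(a/cos(a), a)


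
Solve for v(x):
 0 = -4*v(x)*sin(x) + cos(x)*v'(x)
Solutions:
 v(x) = C1/cos(x)^4


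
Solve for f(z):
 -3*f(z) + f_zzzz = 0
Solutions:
 f(z) = C1*exp(-3^(1/4)*z) + C2*exp(3^(1/4)*z) + C3*sin(3^(1/4)*z) + C4*cos(3^(1/4)*z)


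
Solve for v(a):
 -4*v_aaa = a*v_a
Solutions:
 v(a) = C1 + Integral(C2*airyai(-2^(1/3)*a/2) + C3*airybi(-2^(1/3)*a/2), a)


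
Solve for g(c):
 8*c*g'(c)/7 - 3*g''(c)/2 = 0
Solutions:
 g(c) = C1 + C2*erfi(2*sqrt(42)*c/21)


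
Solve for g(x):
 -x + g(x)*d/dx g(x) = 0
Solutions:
 g(x) = -sqrt(C1 + x^2)
 g(x) = sqrt(C1 + x^2)


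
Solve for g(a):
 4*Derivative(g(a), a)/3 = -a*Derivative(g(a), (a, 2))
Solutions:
 g(a) = C1 + C2/a^(1/3)


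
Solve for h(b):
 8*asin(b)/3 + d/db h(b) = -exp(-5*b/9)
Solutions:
 h(b) = C1 - 8*b*asin(b)/3 - 8*sqrt(1 - b^2)/3 + 9*exp(-5*b/9)/5


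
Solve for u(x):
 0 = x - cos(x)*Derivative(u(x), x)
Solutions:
 u(x) = C1 + Integral(x/cos(x), x)


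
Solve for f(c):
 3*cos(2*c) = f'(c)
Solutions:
 f(c) = C1 + 3*sin(2*c)/2


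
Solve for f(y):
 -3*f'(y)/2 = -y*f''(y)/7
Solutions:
 f(y) = C1 + C2*y^(23/2)


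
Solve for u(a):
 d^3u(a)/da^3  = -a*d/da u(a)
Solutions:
 u(a) = C1 + Integral(C2*airyai(-a) + C3*airybi(-a), a)


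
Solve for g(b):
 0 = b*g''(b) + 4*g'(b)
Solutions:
 g(b) = C1 + C2/b^3


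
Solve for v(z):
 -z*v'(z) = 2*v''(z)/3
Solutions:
 v(z) = C1 + C2*erf(sqrt(3)*z/2)


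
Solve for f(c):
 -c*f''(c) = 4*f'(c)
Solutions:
 f(c) = C1 + C2/c^3


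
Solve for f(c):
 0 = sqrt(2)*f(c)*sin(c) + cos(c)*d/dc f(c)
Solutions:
 f(c) = C1*cos(c)^(sqrt(2))


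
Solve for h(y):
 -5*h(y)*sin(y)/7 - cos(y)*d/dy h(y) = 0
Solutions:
 h(y) = C1*cos(y)^(5/7)


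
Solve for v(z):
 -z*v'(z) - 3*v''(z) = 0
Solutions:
 v(z) = C1 + C2*erf(sqrt(6)*z/6)


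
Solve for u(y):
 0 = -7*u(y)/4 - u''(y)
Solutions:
 u(y) = C1*sin(sqrt(7)*y/2) + C2*cos(sqrt(7)*y/2)


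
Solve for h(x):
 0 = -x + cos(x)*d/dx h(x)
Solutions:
 h(x) = C1 + Integral(x/cos(x), x)


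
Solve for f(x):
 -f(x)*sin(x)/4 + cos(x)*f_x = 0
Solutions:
 f(x) = C1/cos(x)^(1/4)


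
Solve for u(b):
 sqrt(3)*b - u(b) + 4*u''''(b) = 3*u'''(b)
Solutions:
 u(b) = C1*exp(b*(-2 - 11/(199 + 6*sqrt(1137))^(1/3) + (199 + 6*sqrt(1137))^(1/3))/24)*sin(sqrt(3)*b*(11/(199 + 6*sqrt(1137))^(1/3) + (199 + 6*sqrt(1137))^(1/3))/24) + C2*exp(b*(-2 - 11/(199 + 6*sqrt(1137))^(1/3) + (199 + 6*sqrt(1137))^(1/3))/24)*cos(sqrt(3)*b*(11/(199 + 6*sqrt(1137))^(1/3) + (199 + 6*sqrt(1137))^(1/3))/24) + C3*exp(b) + C4*exp(b*(-(199 + 6*sqrt(1137))^(1/3) - 1 + 11/(199 + 6*sqrt(1137))^(1/3))/12) + sqrt(3)*b


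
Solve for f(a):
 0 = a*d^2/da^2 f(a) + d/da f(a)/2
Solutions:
 f(a) = C1 + C2*sqrt(a)


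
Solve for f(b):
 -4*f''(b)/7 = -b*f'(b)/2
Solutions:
 f(b) = C1 + C2*erfi(sqrt(7)*b/4)


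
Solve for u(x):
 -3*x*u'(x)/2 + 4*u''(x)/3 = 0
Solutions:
 u(x) = C1 + C2*erfi(3*x/4)


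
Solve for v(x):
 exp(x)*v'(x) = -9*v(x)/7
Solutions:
 v(x) = C1*exp(9*exp(-x)/7)


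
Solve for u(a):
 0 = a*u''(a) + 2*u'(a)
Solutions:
 u(a) = C1 + C2/a


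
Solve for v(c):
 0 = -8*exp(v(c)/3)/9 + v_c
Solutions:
 v(c) = 3*log(-1/(C1 + 8*c)) + 9*log(3)


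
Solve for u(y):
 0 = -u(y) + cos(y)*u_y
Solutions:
 u(y) = C1*sqrt(sin(y) + 1)/sqrt(sin(y) - 1)


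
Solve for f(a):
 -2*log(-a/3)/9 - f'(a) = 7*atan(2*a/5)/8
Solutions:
 f(a) = C1 - 2*a*log(-a)/9 - 7*a*atan(2*a/5)/8 + 2*a/9 + 2*a*log(3)/9 + 35*log(4*a^2 + 25)/32


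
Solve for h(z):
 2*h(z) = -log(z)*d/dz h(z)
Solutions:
 h(z) = C1*exp(-2*li(z))


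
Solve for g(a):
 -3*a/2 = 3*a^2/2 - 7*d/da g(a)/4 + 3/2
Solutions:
 g(a) = C1 + 2*a^3/7 + 3*a^2/7 + 6*a/7


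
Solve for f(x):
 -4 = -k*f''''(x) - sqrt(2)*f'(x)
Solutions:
 f(x) = C1 + C2*exp(2^(1/6)*x*(-1/k)^(1/3)) + C3*exp(2^(1/6)*x*(-1/k)^(1/3)*(-1 + sqrt(3)*I)/2) + C4*exp(-2^(1/6)*x*(-1/k)^(1/3)*(1 + sqrt(3)*I)/2) + 2*sqrt(2)*x


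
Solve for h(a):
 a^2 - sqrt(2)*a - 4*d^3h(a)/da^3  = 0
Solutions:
 h(a) = C1 + C2*a + C3*a^2 + a^5/240 - sqrt(2)*a^4/96


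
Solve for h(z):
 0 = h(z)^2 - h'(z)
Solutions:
 h(z) = -1/(C1 + z)


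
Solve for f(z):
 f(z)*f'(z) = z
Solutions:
 f(z) = -sqrt(C1 + z^2)
 f(z) = sqrt(C1 + z^2)


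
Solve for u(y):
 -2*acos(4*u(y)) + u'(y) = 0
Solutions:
 Integral(1/acos(4*_y), (_y, u(y))) = C1 + 2*y


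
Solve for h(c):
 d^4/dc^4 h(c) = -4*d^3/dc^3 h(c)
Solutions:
 h(c) = C1 + C2*c + C3*c^2 + C4*exp(-4*c)


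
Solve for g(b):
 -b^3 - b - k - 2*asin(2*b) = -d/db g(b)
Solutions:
 g(b) = C1 + b^4/4 + b^2/2 + b*k + 2*b*asin(2*b) + sqrt(1 - 4*b^2)


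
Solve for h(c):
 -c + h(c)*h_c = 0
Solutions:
 h(c) = -sqrt(C1 + c^2)
 h(c) = sqrt(C1 + c^2)


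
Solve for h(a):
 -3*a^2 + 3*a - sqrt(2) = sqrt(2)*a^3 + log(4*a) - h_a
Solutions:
 h(a) = C1 + sqrt(2)*a^4/4 + a^3 - 3*a^2/2 + a*log(a) - a + a*log(4) + sqrt(2)*a


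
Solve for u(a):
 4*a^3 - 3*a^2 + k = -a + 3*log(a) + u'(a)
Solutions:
 u(a) = C1 + a^4 - a^3 + a^2/2 + a*k - 3*a*log(a) + 3*a


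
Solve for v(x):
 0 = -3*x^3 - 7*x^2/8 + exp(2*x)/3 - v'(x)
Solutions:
 v(x) = C1 - 3*x^4/4 - 7*x^3/24 + exp(2*x)/6


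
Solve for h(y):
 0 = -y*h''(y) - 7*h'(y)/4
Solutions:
 h(y) = C1 + C2/y^(3/4)


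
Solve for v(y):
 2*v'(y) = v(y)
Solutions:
 v(y) = C1*exp(y/2)


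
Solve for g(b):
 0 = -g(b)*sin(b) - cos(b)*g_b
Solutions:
 g(b) = C1*cos(b)


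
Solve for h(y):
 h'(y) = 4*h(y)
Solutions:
 h(y) = C1*exp(4*y)


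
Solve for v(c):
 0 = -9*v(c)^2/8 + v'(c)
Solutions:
 v(c) = -8/(C1 + 9*c)


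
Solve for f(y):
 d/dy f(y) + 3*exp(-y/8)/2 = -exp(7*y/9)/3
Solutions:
 f(y) = C1 - 3*exp(7*y/9)/7 + 12*exp(-y/8)


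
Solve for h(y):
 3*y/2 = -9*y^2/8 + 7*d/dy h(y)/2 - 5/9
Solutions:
 h(y) = C1 + 3*y^3/28 + 3*y^2/14 + 10*y/63


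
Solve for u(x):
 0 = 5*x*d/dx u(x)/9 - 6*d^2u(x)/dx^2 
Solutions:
 u(x) = C1 + C2*erfi(sqrt(15)*x/18)


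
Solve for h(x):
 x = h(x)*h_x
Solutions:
 h(x) = -sqrt(C1 + x^2)
 h(x) = sqrt(C1 + x^2)


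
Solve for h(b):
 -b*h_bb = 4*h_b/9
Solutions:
 h(b) = C1 + C2*b^(5/9)


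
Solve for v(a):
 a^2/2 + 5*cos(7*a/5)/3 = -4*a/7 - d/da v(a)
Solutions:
 v(a) = C1 - a^3/6 - 2*a^2/7 - 25*sin(7*a/5)/21


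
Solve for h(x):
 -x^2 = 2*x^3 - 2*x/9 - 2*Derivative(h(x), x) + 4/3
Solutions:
 h(x) = C1 + x^4/4 + x^3/6 - x^2/18 + 2*x/3


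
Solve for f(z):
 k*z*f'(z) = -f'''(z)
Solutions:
 f(z) = C1 + Integral(C2*airyai(z*(-k)^(1/3)) + C3*airybi(z*(-k)^(1/3)), z)


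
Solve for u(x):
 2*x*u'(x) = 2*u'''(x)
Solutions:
 u(x) = C1 + Integral(C2*airyai(x) + C3*airybi(x), x)


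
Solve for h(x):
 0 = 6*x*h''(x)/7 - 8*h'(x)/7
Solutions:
 h(x) = C1 + C2*x^(7/3)


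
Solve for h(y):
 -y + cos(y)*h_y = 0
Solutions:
 h(y) = C1 + Integral(y/cos(y), y)


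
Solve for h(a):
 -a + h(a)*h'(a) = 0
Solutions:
 h(a) = -sqrt(C1 + a^2)
 h(a) = sqrt(C1 + a^2)


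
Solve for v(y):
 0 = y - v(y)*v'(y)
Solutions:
 v(y) = -sqrt(C1 + y^2)
 v(y) = sqrt(C1 + y^2)


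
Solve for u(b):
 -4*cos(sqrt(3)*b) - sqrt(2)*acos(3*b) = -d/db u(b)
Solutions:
 u(b) = C1 + sqrt(2)*(b*acos(3*b) - sqrt(1 - 9*b^2)/3) + 4*sqrt(3)*sin(sqrt(3)*b)/3


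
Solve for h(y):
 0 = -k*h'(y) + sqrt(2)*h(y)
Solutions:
 h(y) = C1*exp(sqrt(2)*y/k)


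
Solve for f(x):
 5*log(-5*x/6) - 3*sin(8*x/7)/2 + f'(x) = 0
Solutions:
 f(x) = C1 - 5*x*log(-x) - 5*x*log(5) + 5*x + 5*x*log(6) - 21*cos(8*x/7)/16


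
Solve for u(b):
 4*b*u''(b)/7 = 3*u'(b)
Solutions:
 u(b) = C1 + C2*b^(25/4)


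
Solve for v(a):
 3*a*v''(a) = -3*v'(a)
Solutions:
 v(a) = C1 + C2*log(a)


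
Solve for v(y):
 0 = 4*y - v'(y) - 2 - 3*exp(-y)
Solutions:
 v(y) = C1 + 2*y^2 - 2*y + 3*exp(-y)


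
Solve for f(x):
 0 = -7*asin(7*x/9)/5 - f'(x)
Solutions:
 f(x) = C1 - 7*x*asin(7*x/9)/5 - sqrt(81 - 49*x^2)/5


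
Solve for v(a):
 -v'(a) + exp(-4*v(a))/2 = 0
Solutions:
 v(a) = log(-I*(C1 + 2*a)^(1/4))
 v(a) = log(I*(C1 + 2*a)^(1/4))
 v(a) = log(-(C1 + 2*a)^(1/4))
 v(a) = log(C1 + 2*a)/4


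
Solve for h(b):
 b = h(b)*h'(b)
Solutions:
 h(b) = -sqrt(C1 + b^2)
 h(b) = sqrt(C1 + b^2)


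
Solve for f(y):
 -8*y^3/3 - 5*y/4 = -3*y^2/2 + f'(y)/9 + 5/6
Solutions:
 f(y) = C1 - 6*y^4 + 9*y^3/2 - 45*y^2/8 - 15*y/2


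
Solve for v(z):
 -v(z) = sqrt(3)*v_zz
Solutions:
 v(z) = C1*sin(3^(3/4)*z/3) + C2*cos(3^(3/4)*z/3)


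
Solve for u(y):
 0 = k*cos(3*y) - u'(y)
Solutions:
 u(y) = C1 + k*sin(3*y)/3


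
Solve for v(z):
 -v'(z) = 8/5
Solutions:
 v(z) = C1 - 8*z/5


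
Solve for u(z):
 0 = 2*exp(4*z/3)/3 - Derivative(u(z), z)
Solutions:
 u(z) = C1 + exp(4*z/3)/2


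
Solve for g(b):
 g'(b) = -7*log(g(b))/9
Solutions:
 li(g(b)) = C1 - 7*b/9


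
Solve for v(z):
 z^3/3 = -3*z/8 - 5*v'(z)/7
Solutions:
 v(z) = C1 - 7*z^4/60 - 21*z^2/80


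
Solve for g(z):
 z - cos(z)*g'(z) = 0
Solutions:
 g(z) = C1 + Integral(z/cos(z), z)


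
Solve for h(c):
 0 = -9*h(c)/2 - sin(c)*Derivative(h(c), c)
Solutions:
 h(c) = C1*(cos(c) + 1)^(1/4)*(cos(c)^2 + 2*cos(c) + 1)/((cos(c) - 1)^(1/4)*(cos(c)^2 - 2*cos(c) + 1))


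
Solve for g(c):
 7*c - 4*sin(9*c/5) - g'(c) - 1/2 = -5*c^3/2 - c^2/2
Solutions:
 g(c) = C1 + 5*c^4/8 + c^3/6 + 7*c^2/2 - c/2 + 20*cos(9*c/5)/9


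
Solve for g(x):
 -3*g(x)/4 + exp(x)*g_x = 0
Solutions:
 g(x) = C1*exp(-3*exp(-x)/4)


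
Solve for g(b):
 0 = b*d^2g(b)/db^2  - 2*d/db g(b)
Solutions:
 g(b) = C1 + C2*b^3


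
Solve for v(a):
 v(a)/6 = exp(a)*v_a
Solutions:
 v(a) = C1*exp(-exp(-a)/6)


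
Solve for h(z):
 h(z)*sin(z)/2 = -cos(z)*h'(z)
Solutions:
 h(z) = C1*sqrt(cos(z))


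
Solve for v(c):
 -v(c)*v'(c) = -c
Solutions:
 v(c) = -sqrt(C1 + c^2)
 v(c) = sqrt(C1 + c^2)


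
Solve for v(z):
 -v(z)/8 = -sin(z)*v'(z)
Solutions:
 v(z) = C1*(cos(z) - 1)^(1/16)/(cos(z) + 1)^(1/16)


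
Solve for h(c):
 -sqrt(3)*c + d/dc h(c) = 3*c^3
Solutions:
 h(c) = C1 + 3*c^4/4 + sqrt(3)*c^2/2


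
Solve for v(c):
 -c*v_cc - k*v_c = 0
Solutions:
 v(c) = C1 + c^(1 - re(k))*(C2*sin(log(c)*Abs(im(k))) + C3*cos(log(c)*im(k)))


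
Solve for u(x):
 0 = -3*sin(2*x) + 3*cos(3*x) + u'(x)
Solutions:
 u(x) = C1 - sin(3*x) - 3*cos(2*x)/2


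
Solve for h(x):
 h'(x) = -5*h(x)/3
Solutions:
 h(x) = C1*exp(-5*x/3)


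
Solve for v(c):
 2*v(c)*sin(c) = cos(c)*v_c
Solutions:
 v(c) = C1/cos(c)^2


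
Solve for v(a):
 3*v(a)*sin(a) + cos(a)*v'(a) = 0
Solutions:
 v(a) = C1*cos(a)^3


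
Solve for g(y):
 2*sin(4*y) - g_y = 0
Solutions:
 g(y) = C1 - cos(4*y)/2


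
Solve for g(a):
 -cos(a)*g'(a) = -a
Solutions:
 g(a) = C1 + Integral(a/cos(a), a)


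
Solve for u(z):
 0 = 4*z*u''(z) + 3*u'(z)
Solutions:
 u(z) = C1 + C2*z^(1/4)


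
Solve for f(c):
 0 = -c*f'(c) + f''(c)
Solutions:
 f(c) = C1 + C2*erfi(sqrt(2)*c/2)


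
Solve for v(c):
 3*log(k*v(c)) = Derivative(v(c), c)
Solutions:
 li(k*v(c))/k = C1 + 3*c


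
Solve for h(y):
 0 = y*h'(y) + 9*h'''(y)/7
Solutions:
 h(y) = C1 + Integral(C2*airyai(-21^(1/3)*y/3) + C3*airybi(-21^(1/3)*y/3), y)


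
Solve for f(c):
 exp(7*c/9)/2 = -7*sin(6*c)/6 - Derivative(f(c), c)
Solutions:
 f(c) = C1 - 9*exp(7*c/9)/14 + 7*cos(6*c)/36


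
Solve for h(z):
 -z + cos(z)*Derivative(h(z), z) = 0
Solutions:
 h(z) = C1 + Integral(z/cos(z), z)


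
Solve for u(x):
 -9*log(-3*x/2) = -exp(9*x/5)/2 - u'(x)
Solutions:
 u(x) = C1 + 9*x*log(-x) + 9*x*(-1 - log(2) + log(3)) - 5*exp(9*x/5)/18


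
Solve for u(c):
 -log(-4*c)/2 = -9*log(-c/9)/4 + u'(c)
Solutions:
 u(c) = C1 + 7*c*log(-c)/4 + c*(-log(162) - 7/4 - log(3)/2)


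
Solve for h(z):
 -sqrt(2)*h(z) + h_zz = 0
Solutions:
 h(z) = C1*exp(-2^(1/4)*z) + C2*exp(2^(1/4)*z)


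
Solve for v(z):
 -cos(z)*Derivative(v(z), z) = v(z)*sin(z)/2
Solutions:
 v(z) = C1*sqrt(cos(z))


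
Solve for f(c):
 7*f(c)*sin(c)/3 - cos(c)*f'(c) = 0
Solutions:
 f(c) = C1/cos(c)^(7/3)


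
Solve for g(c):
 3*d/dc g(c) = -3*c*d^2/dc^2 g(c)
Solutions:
 g(c) = C1 + C2*log(c)


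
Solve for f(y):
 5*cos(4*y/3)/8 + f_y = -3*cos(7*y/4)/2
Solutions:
 f(y) = C1 - 15*sin(4*y/3)/32 - 6*sin(7*y/4)/7


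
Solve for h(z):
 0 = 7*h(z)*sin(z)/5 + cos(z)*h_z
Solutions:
 h(z) = C1*cos(z)^(7/5)


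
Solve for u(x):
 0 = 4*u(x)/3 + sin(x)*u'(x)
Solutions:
 u(x) = C1*(cos(x) + 1)^(2/3)/(cos(x) - 1)^(2/3)


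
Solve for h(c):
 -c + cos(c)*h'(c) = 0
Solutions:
 h(c) = C1 + Integral(c/cos(c), c)


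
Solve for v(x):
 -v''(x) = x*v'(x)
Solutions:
 v(x) = C1 + C2*erf(sqrt(2)*x/2)


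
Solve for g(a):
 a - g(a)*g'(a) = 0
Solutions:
 g(a) = -sqrt(C1 + a^2)
 g(a) = sqrt(C1 + a^2)


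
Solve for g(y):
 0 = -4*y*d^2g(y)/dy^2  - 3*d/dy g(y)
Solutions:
 g(y) = C1 + C2*y^(1/4)


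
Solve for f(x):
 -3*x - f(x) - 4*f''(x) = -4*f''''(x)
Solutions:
 f(x) = C1*exp(-sqrt(2)*x*sqrt(1 + sqrt(2))/2) + C2*exp(sqrt(2)*x*sqrt(1 + sqrt(2))/2) + C3*sin(sqrt(2)*x*sqrt(-1 + sqrt(2))/2) + C4*cos(sqrt(2)*x*sqrt(-1 + sqrt(2))/2) - 3*x


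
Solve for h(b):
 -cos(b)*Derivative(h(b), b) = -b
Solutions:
 h(b) = C1 + Integral(b/cos(b), b)


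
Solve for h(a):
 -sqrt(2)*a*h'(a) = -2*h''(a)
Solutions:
 h(a) = C1 + C2*erfi(2^(1/4)*a/2)


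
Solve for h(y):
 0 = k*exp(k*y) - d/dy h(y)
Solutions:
 h(y) = C1 + exp(k*y)


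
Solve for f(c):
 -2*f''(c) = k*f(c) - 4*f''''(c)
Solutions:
 f(c) = C1*exp(-c*sqrt(1 - sqrt(4*k + 1))/2) + C2*exp(c*sqrt(1 - sqrt(4*k + 1))/2) + C3*exp(-c*sqrt(sqrt(4*k + 1) + 1)/2) + C4*exp(c*sqrt(sqrt(4*k + 1) + 1)/2)


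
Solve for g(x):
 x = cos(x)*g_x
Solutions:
 g(x) = C1 + Integral(x/cos(x), x)


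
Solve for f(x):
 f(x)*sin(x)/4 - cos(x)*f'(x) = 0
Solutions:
 f(x) = C1/cos(x)^(1/4)


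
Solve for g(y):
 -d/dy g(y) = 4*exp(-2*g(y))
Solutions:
 g(y) = log(-sqrt(C1 - 8*y))
 g(y) = log(C1 - 8*y)/2


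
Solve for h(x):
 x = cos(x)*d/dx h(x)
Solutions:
 h(x) = C1 + Integral(x/cos(x), x)


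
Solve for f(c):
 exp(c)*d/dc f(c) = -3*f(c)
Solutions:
 f(c) = C1*exp(3*exp(-c))


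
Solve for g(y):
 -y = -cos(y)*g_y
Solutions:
 g(y) = C1 + Integral(y/cos(y), y)


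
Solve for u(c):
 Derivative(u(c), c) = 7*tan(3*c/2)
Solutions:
 u(c) = C1 - 14*log(cos(3*c/2))/3


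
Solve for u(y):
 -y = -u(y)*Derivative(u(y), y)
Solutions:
 u(y) = -sqrt(C1 + y^2)
 u(y) = sqrt(C1 + y^2)


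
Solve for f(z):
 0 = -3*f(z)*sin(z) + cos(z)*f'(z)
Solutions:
 f(z) = C1/cos(z)^3


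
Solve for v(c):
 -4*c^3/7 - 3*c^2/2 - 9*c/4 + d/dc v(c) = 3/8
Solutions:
 v(c) = C1 + c^4/7 + c^3/2 + 9*c^2/8 + 3*c/8


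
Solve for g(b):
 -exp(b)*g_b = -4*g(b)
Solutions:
 g(b) = C1*exp(-4*exp(-b))


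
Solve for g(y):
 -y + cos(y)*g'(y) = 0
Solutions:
 g(y) = C1 + Integral(y/cos(y), y)


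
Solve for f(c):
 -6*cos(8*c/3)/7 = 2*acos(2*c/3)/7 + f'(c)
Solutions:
 f(c) = C1 - 2*c*acos(2*c/3)/7 + sqrt(9 - 4*c^2)/7 - 9*sin(8*c/3)/28


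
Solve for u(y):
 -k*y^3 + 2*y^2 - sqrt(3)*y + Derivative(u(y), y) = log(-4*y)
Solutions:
 u(y) = C1 + k*y^4/4 - 2*y^3/3 + sqrt(3)*y^2/2 + y*log(-y) + y*(-1 + 2*log(2))


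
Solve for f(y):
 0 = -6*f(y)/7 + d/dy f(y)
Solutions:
 f(y) = C1*exp(6*y/7)


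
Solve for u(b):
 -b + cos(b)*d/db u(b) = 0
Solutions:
 u(b) = C1 + Integral(b/cos(b), b)


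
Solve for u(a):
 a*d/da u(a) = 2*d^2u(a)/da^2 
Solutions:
 u(a) = C1 + C2*erfi(a/2)


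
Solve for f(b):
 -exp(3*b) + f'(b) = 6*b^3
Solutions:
 f(b) = C1 + 3*b^4/2 + exp(3*b)/3


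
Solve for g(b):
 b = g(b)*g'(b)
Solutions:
 g(b) = -sqrt(C1 + b^2)
 g(b) = sqrt(C1 + b^2)


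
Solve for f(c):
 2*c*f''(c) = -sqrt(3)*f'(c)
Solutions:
 f(c) = C1 + C2*c^(1 - sqrt(3)/2)


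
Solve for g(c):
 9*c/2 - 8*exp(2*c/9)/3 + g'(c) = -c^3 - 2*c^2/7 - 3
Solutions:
 g(c) = C1 - c^4/4 - 2*c^3/21 - 9*c^2/4 - 3*c + 12*exp(2*c/9)


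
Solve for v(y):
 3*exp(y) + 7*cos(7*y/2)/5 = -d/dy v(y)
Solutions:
 v(y) = C1 - 3*exp(y) - 2*sin(7*y/2)/5


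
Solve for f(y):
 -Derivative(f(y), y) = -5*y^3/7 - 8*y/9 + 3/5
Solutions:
 f(y) = C1 + 5*y^4/28 + 4*y^2/9 - 3*y/5


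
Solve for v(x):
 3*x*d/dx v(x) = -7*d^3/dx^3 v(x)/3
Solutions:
 v(x) = C1 + Integral(C2*airyai(-21^(2/3)*x/7) + C3*airybi(-21^(2/3)*x/7), x)


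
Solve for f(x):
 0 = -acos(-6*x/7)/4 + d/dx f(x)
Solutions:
 f(x) = C1 + x*acos(-6*x/7)/4 + sqrt(49 - 36*x^2)/24


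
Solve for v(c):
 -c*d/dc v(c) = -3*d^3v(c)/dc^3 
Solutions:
 v(c) = C1 + Integral(C2*airyai(3^(2/3)*c/3) + C3*airybi(3^(2/3)*c/3), c)


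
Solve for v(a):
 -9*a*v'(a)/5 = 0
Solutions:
 v(a) = C1


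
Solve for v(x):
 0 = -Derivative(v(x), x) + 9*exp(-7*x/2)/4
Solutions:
 v(x) = C1 - 9*exp(-7*x/2)/14


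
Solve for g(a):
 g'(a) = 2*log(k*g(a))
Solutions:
 li(k*g(a))/k = C1 + 2*a


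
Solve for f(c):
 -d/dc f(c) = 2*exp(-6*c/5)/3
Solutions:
 f(c) = C1 + 5*exp(-6*c/5)/9


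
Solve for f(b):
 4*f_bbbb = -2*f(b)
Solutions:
 f(b) = (C1*sin(2^(1/4)*b/2) + C2*cos(2^(1/4)*b/2))*exp(-2^(1/4)*b/2) + (C3*sin(2^(1/4)*b/2) + C4*cos(2^(1/4)*b/2))*exp(2^(1/4)*b/2)


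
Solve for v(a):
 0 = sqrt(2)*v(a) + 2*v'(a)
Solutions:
 v(a) = C1*exp(-sqrt(2)*a/2)


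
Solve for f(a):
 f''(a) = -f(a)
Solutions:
 f(a) = C1*sin(a) + C2*cos(a)


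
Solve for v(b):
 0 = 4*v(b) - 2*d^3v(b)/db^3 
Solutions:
 v(b) = C3*exp(2^(1/3)*b) + (C1*sin(2^(1/3)*sqrt(3)*b/2) + C2*cos(2^(1/3)*sqrt(3)*b/2))*exp(-2^(1/3)*b/2)


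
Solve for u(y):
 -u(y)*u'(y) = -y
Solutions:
 u(y) = -sqrt(C1 + y^2)
 u(y) = sqrt(C1 + y^2)


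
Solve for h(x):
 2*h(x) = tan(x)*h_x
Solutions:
 h(x) = C1*sin(x)^2


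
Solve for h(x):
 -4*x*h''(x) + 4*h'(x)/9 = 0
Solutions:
 h(x) = C1 + C2*x^(10/9)


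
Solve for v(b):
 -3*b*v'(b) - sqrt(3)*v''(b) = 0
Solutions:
 v(b) = C1 + C2*erf(sqrt(2)*3^(1/4)*b/2)


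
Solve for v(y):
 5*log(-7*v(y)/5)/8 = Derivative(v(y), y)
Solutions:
 -8*Integral(1/(log(-_y) - log(5) + log(7)), (_y, v(y)))/5 = C1 - y


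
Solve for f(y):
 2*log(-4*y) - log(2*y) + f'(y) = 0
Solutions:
 f(y) = C1 - y*log(y) + y*(-3*log(2) + 1 - 2*I*pi)


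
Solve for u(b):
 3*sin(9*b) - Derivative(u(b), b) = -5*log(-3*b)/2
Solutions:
 u(b) = C1 + 5*b*log(-b)/2 - 5*b/2 + 5*b*log(3)/2 - cos(9*b)/3


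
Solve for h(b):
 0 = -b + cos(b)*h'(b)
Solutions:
 h(b) = C1 + Integral(b/cos(b), b)


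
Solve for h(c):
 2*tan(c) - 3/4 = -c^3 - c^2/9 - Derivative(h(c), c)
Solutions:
 h(c) = C1 - c^4/4 - c^3/27 + 3*c/4 + 2*log(cos(c))


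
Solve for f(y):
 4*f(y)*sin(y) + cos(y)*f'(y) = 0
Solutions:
 f(y) = C1*cos(y)^4


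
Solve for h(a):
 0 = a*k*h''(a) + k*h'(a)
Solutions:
 h(a) = C1 + C2*log(a)


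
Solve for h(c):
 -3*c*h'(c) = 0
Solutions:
 h(c) = C1


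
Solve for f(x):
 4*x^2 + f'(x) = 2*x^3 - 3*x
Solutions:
 f(x) = C1 + x^4/2 - 4*x^3/3 - 3*x^2/2


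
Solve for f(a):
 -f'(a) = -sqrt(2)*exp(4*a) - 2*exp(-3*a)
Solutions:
 f(a) = C1 + sqrt(2)*exp(4*a)/4 - 2*exp(-3*a)/3


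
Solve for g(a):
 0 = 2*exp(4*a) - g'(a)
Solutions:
 g(a) = C1 + exp(4*a)/2


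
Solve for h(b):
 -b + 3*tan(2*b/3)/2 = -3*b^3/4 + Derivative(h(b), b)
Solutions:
 h(b) = C1 + 3*b^4/16 - b^2/2 - 9*log(cos(2*b/3))/4


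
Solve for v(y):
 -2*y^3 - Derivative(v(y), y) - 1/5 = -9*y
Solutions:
 v(y) = C1 - y^4/2 + 9*y^2/2 - y/5


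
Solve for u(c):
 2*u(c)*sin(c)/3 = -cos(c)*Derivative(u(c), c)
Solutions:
 u(c) = C1*cos(c)^(2/3)


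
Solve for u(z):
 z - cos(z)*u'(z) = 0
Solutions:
 u(z) = C1 + Integral(z/cos(z), z)


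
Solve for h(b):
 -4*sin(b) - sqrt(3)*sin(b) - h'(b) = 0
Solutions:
 h(b) = C1 + sqrt(3)*cos(b) + 4*cos(b)


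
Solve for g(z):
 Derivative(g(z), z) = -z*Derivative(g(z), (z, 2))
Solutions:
 g(z) = C1 + C2*log(z)


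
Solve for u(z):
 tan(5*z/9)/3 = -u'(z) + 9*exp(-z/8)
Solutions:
 u(z) = C1 - 3*log(tan(5*z/9)^2 + 1)/10 - 72*exp(-z/8)


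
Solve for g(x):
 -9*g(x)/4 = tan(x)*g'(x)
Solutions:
 g(x) = C1/sin(x)^(9/4)


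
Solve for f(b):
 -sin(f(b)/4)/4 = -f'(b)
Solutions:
 -b/4 + 2*log(cos(f(b)/4) - 1) - 2*log(cos(f(b)/4) + 1) = C1


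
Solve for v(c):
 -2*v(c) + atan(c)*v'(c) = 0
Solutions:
 v(c) = C1*exp(2*Integral(1/atan(c), c))


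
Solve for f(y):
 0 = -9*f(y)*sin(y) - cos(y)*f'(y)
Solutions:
 f(y) = C1*cos(y)^9


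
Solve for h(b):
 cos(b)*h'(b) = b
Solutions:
 h(b) = C1 + Integral(b/cos(b), b)


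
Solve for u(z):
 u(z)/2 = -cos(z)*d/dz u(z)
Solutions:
 u(z) = C1*(sin(z) - 1)^(1/4)/(sin(z) + 1)^(1/4)


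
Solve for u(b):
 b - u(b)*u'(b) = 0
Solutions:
 u(b) = -sqrt(C1 + b^2)
 u(b) = sqrt(C1 + b^2)


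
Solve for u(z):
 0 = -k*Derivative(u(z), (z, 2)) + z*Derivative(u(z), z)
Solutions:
 u(z) = C1 + C2*erf(sqrt(2)*z*sqrt(-1/k)/2)/sqrt(-1/k)


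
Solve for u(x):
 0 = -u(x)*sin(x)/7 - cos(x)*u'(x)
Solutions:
 u(x) = C1*cos(x)^(1/7)


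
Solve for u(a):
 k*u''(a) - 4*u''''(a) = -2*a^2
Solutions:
 u(a) = C1 + C2*a + C3*exp(-a*sqrt(k)/2) + C4*exp(a*sqrt(k)/2) - a^4/(6*k) - 8*a^2/k^2


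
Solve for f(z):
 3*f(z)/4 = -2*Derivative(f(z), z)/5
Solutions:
 f(z) = C1*exp(-15*z/8)


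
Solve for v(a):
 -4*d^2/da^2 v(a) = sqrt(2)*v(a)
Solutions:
 v(a) = C1*sin(2^(1/4)*a/2) + C2*cos(2^(1/4)*a/2)


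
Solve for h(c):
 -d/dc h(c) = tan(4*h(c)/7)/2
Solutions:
 h(c) = -7*asin(C1*exp(-2*c/7))/4 + 7*pi/4
 h(c) = 7*asin(C1*exp(-2*c/7))/4


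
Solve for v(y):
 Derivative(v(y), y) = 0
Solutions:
 v(y) = C1


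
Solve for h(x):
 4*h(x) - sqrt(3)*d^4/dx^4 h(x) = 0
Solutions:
 h(x) = C1*exp(-sqrt(2)*3^(7/8)*x/3) + C2*exp(sqrt(2)*3^(7/8)*x/3) + C3*sin(sqrt(2)*3^(7/8)*x/3) + C4*cos(sqrt(2)*3^(7/8)*x/3)


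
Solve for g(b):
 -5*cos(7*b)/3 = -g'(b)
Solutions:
 g(b) = C1 + 5*sin(7*b)/21


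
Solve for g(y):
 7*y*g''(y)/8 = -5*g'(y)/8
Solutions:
 g(y) = C1 + C2*y^(2/7)


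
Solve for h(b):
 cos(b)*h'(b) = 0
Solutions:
 h(b) = C1


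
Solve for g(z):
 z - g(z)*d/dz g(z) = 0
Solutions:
 g(z) = -sqrt(C1 + z^2)
 g(z) = sqrt(C1 + z^2)


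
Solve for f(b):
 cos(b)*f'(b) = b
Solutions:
 f(b) = C1 + Integral(b/cos(b), b)


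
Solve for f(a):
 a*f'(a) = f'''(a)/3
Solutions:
 f(a) = C1 + Integral(C2*airyai(3^(1/3)*a) + C3*airybi(3^(1/3)*a), a)


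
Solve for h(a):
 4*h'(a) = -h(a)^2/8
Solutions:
 h(a) = 32/(C1 + a)


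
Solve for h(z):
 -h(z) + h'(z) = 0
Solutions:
 h(z) = C1*exp(z)


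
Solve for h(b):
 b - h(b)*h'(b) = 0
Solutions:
 h(b) = -sqrt(C1 + b^2)
 h(b) = sqrt(C1 + b^2)


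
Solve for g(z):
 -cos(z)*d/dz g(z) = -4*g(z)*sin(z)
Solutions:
 g(z) = C1/cos(z)^4


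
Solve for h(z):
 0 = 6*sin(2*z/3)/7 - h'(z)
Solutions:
 h(z) = C1 - 9*cos(2*z/3)/7


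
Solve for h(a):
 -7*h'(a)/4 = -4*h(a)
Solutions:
 h(a) = C1*exp(16*a/7)


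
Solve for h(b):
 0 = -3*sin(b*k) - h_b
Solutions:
 h(b) = C1 + 3*cos(b*k)/k


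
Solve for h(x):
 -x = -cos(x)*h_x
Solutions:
 h(x) = C1 + Integral(x/cos(x), x)


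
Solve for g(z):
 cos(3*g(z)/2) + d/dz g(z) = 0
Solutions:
 g(z) = -2*asin((C1 + exp(3*z))/(C1 - exp(3*z)))/3 + 2*pi/3
 g(z) = 2*asin((C1 + exp(3*z))/(C1 - exp(3*z)))/3


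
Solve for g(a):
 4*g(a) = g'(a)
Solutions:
 g(a) = C1*exp(4*a)


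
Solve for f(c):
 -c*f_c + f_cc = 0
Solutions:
 f(c) = C1 + C2*erfi(sqrt(2)*c/2)


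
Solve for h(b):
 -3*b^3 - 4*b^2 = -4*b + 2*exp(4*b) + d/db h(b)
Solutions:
 h(b) = C1 - 3*b^4/4 - 4*b^3/3 + 2*b^2 - exp(4*b)/2


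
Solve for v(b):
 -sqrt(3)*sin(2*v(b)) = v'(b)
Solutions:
 v(b) = pi - acos((-C1 - exp(4*sqrt(3)*b))/(C1 - exp(4*sqrt(3)*b)))/2
 v(b) = acos((-C1 - exp(4*sqrt(3)*b))/(C1 - exp(4*sqrt(3)*b)))/2


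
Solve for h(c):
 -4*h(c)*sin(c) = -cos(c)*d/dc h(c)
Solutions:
 h(c) = C1/cos(c)^4


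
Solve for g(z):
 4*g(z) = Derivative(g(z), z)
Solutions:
 g(z) = C1*exp(4*z)


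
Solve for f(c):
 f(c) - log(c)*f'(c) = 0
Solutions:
 f(c) = C1*exp(li(c))


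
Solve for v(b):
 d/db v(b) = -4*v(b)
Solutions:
 v(b) = C1*exp(-4*b)


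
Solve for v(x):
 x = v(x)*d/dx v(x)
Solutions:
 v(x) = -sqrt(C1 + x^2)
 v(x) = sqrt(C1 + x^2)


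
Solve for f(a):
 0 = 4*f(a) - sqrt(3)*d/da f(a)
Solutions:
 f(a) = C1*exp(4*sqrt(3)*a/3)


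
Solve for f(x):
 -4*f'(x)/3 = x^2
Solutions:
 f(x) = C1 - x^3/4


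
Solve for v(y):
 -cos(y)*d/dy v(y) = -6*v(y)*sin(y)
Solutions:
 v(y) = C1/cos(y)^6


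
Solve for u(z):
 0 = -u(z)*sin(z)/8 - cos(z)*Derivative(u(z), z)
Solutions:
 u(z) = C1*cos(z)^(1/8)


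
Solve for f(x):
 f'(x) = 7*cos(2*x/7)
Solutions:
 f(x) = C1 + 49*sin(2*x/7)/2


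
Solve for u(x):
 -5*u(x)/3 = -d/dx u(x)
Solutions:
 u(x) = C1*exp(5*x/3)


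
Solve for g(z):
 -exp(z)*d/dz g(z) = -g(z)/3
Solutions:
 g(z) = C1*exp(-exp(-z)/3)


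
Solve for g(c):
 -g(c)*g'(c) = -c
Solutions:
 g(c) = -sqrt(C1 + c^2)
 g(c) = sqrt(C1 + c^2)


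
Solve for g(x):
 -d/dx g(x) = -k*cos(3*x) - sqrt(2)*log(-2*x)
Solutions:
 g(x) = C1 + k*sin(3*x)/3 + sqrt(2)*x*(log(-x) - 1) + sqrt(2)*x*log(2)


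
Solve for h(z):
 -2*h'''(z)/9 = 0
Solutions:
 h(z) = C1 + C2*z + C3*z^2


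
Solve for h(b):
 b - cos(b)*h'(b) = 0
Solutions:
 h(b) = C1 + Integral(b/cos(b), b)


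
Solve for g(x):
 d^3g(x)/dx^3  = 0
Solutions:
 g(x) = C1 + C2*x + C3*x^2


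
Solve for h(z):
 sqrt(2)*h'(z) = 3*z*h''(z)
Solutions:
 h(z) = C1 + C2*z^(sqrt(2)/3 + 1)


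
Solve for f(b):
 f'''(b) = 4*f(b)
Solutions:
 f(b) = C3*exp(2^(2/3)*b) + (C1*sin(2^(2/3)*sqrt(3)*b/2) + C2*cos(2^(2/3)*sqrt(3)*b/2))*exp(-2^(2/3)*b/2)


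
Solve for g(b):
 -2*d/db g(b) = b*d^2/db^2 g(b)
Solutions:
 g(b) = C1 + C2/b


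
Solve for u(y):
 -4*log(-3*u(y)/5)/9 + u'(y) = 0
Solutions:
 -9*Integral(1/(log(-_y) - log(5) + log(3)), (_y, u(y)))/4 = C1 - y


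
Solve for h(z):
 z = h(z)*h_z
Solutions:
 h(z) = -sqrt(C1 + z^2)
 h(z) = sqrt(C1 + z^2)


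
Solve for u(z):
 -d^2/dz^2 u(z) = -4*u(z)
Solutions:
 u(z) = C1*exp(-2*z) + C2*exp(2*z)


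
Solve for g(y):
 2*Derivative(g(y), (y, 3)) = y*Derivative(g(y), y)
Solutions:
 g(y) = C1 + Integral(C2*airyai(2^(2/3)*y/2) + C3*airybi(2^(2/3)*y/2), y)


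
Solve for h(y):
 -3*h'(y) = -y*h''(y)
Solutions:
 h(y) = C1 + C2*y^4


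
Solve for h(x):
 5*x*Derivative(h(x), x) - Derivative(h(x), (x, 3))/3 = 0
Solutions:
 h(x) = C1 + Integral(C2*airyai(15^(1/3)*x) + C3*airybi(15^(1/3)*x), x)


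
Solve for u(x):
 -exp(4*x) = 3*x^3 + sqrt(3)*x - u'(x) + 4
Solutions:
 u(x) = C1 + 3*x^4/4 + sqrt(3)*x^2/2 + 4*x + exp(4*x)/4


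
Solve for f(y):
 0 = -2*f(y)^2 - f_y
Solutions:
 f(y) = 1/(C1 + 2*y)


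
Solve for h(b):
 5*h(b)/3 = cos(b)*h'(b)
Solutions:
 h(b) = C1*(sin(b) + 1)^(5/6)/(sin(b) - 1)^(5/6)


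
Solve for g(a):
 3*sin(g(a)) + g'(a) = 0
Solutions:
 g(a) = -acos((-C1 - exp(6*a))/(C1 - exp(6*a))) + 2*pi
 g(a) = acos((-C1 - exp(6*a))/(C1 - exp(6*a)))


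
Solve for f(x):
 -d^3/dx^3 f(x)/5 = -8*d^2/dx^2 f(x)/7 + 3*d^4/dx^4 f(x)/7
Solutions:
 f(x) = C1 + C2*x + C3*exp(x*(-7 + sqrt(2449))/30) + C4*exp(-x*(7 + sqrt(2449))/30)


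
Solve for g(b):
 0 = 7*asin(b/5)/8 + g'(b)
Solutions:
 g(b) = C1 - 7*b*asin(b/5)/8 - 7*sqrt(25 - b^2)/8


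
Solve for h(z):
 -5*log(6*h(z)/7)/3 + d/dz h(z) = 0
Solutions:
 -3*Integral(1/(log(_y) - log(7) + log(6)), (_y, h(z)))/5 = C1 - z


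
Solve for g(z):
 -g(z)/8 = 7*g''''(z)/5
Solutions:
 g(z) = (C1*sin(1715^(1/4)*2^(3/4)*z/28) + C2*cos(1715^(1/4)*2^(3/4)*z/28))*exp(-1715^(1/4)*2^(3/4)*z/28) + (C3*sin(1715^(1/4)*2^(3/4)*z/28) + C4*cos(1715^(1/4)*2^(3/4)*z/28))*exp(1715^(1/4)*2^(3/4)*z/28)


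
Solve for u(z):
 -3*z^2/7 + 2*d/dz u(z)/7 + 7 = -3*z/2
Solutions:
 u(z) = C1 + z^3/2 - 21*z^2/8 - 49*z/2


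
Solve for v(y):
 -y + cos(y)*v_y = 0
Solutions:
 v(y) = C1 + Integral(y/cos(y), y)


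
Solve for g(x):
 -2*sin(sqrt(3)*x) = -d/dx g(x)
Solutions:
 g(x) = C1 - 2*sqrt(3)*cos(sqrt(3)*x)/3


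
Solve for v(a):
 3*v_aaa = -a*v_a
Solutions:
 v(a) = C1 + Integral(C2*airyai(-3^(2/3)*a/3) + C3*airybi(-3^(2/3)*a/3), a)


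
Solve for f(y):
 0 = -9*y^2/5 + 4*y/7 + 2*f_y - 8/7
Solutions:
 f(y) = C1 + 3*y^3/10 - y^2/7 + 4*y/7


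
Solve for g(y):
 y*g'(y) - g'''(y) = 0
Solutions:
 g(y) = C1 + Integral(C2*airyai(y) + C3*airybi(y), y)


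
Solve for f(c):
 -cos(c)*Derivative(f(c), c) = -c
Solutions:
 f(c) = C1 + Integral(c/cos(c), c)


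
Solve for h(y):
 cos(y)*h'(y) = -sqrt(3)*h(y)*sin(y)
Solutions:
 h(y) = C1*cos(y)^(sqrt(3))


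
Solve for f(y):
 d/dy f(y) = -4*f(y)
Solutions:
 f(y) = C1*exp(-4*y)


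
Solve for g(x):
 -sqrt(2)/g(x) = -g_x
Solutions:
 g(x) = -sqrt(C1 + 2*sqrt(2)*x)
 g(x) = sqrt(C1 + 2*sqrt(2)*x)


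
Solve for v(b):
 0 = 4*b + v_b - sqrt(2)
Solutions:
 v(b) = C1 - 2*b^2 + sqrt(2)*b


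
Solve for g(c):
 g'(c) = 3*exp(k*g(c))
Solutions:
 g(c) = Piecewise((log(-1/(C1*k + 3*c*k))/k, Ne(k, 0)), (nan, True))
 g(c) = Piecewise((C1 + 3*c, Eq(k, 0)), (nan, True))


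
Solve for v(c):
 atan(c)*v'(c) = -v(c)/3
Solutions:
 v(c) = C1*exp(-Integral(1/atan(c), c)/3)


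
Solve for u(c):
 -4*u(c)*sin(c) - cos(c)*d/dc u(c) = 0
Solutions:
 u(c) = C1*cos(c)^4


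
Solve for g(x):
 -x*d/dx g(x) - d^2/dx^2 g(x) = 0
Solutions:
 g(x) = C1 + C2*erf(sqrt(2)*x/2)


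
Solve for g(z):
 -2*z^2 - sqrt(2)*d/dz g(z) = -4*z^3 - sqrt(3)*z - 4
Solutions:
 g(z) = C1 + sqrt(2)*z^4/2 - sqrt(2)*z^3/3 + sqrt(6)*z^2/4 + 2*sqrt(2)*z


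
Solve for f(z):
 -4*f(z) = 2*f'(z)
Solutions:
 f(z) = C1*exp(-2*z)


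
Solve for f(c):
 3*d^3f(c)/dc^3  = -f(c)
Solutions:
 f(c) = C3*exp(-3^(2/3)*c/3) + (C1*sin(3^(1/6)*c/2) + C2*cos(3^(1/6)*c/2))*exp(3^(2/3)*c/6)


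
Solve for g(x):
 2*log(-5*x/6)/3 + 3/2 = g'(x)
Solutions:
 g(x) = C1 + 2*x*log(-x)/3 + x*(-4*log(6) + 5 + 4*log(5))/6


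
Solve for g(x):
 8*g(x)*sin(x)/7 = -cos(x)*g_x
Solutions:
 g(x) = C1*cos(x)^(8/7)


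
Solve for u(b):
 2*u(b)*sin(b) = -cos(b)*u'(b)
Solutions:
 u(b) = C1*cos(b)^2


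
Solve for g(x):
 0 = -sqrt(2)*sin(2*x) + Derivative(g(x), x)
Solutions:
 g(x) = C1 - sqrt(2)*cos(2*x)/2


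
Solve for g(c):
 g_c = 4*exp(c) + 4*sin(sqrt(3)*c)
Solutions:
 g(c) = C1 + 4*exp(c) - 4*sqrt(3)*cos(sqrt(3)*c)/3


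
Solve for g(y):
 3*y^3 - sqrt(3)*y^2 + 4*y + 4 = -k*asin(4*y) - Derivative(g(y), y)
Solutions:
 g(y) = C1 - k*(y*asin(4*y) + sqrt(1 - 16*y^2)/4) - 3*y^4/4 + sqrt(3)*y^3/3 - 2*y^2 - 4*y


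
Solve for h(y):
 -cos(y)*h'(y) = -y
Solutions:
 h(y) = C1 + Integral(y/cos(y), y)


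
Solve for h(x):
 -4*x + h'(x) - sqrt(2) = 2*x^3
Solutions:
 h(x) = C1 + x^4/2 + 2*x^2 + sqrt(2)*x


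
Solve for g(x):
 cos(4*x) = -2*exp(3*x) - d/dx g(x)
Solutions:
 g(x) = C1 - 2*exp(3*x)/3 - sin(4*x)/4


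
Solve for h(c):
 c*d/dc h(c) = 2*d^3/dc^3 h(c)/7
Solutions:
 h(c) = C1 + Integral(C2*airyai(2^(2/3)*7^(1/3)*c/2) + C3*airybi(2^(2/3)*7^(1/3)*c/2), c)


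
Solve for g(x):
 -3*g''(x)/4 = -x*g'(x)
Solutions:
 g(x) = C1 + C2*erfi(sqrt(6)*x/3)


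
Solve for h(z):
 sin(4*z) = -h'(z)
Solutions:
 h(z) = C1 + cos(4*z)/4


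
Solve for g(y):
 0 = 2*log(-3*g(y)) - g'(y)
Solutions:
 -Integral(1/(log(-_y) + log(3)), (_y, g(y)))/2 = C1 - y


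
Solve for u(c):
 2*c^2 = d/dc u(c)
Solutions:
 u(c) = C1 + 2*c^3/3


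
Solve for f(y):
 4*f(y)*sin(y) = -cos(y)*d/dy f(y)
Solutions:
 f(y) = C1*cos(y)^4


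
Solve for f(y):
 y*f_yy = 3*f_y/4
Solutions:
 f(y) = C1 + C2*y^(7/4)


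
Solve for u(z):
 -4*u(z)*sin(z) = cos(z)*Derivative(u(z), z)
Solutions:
 u(z) = C1*cos(z)^4


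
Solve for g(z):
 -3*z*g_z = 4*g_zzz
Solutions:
 g(z) = C1 + Integral(C2*airyai(-6^(1/3)*z/2) + C3*airybi(-6^(1/3)*z/2), z)


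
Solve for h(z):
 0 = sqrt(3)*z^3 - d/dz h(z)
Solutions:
 h(z) = C1 + sqrt(3)*z^4/4


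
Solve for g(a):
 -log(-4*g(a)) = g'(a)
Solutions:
 Integral(1/(log(-_y) + 2*log(2)), (_y, g(a))) = C1 - a


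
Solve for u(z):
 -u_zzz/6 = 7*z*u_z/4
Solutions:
 u(z) = C1 + Integral(C2*airyai(-2^(2/3)*21^(1/3)*z/2) + C3*airybi(-2^(2/3)*21^(1/3)*z/2), z)


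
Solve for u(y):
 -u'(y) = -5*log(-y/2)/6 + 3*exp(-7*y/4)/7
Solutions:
 u(y) = C1 + 5*y*log(-y)/6 + 5*y*(-1 - log(2))/6 + 12*exp(-7*y/4)/49


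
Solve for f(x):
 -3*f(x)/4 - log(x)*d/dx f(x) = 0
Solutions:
 f(x) = C1*exp(-3*li(x)/4)


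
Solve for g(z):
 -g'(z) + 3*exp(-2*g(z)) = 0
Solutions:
 g(z) = log(-sqrt(C1 + 6*z))
 g(z) = log(C1 + 6*z)/2


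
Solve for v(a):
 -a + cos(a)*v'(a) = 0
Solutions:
 v(a) = C1 + Integral(a/cos(a), a)


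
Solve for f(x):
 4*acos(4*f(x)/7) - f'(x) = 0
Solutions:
 Integral(1/acos(4*_y/7), (_y, f(x))) = C1 + 4*x


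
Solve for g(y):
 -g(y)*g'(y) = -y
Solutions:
 g(y) = -sqrt(C1 + y^2)
 g(y) = sqrt(C1 + y^2)


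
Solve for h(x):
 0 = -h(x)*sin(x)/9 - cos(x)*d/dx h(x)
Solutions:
 h(x) = C1*cos(x)^(1/9)


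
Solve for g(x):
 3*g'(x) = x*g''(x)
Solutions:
 g(x) = C1 + C2*x^4


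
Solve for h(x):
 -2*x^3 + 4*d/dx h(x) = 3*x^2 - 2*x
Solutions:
 h(x) = C1 + x^4/8 + x^3/4 - x^2/4


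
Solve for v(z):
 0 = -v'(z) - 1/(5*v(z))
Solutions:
 v(z) = -sqrt(C1 - 10*z)/5
 v(z) = sqrt(C1 - 10*z)/5


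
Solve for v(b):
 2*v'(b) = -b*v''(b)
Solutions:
 v(b) = C1 + C2/b


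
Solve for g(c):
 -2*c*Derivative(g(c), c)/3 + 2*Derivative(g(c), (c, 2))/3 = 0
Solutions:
 g(c) = C1 + C2*erfi(sqrt(2)*c/2)


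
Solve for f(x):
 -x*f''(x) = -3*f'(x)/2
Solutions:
 f(x) = C1 + C2*x^(5/2)


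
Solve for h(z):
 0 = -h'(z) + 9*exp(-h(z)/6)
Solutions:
 h(z) = 6*log(C1 + 3*z/2)


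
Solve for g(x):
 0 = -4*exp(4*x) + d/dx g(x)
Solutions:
 g(x) = C1 + exp(4*x)


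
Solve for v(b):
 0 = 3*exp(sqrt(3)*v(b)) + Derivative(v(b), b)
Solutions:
 v(b) = sqrt(3)*(2*log(1/(C1 + 3*b)) - log(3))/6


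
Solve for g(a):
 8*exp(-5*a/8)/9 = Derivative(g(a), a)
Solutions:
 g(a) = C1 - 64*exp(-5*a/8)/45


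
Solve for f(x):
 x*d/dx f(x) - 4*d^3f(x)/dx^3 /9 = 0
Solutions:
 f(x) = C1 + Integral(C2*airyai(2^(1/3)*3^(2/3)*x/2) + C3*airybi(2^(1/3)*3^(2/3)*x/2), x)


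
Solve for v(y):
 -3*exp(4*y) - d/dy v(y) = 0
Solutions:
 v(y) = C1 - 3*exp(4*y)/4


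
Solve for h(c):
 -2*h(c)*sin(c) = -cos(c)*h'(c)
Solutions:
 h(c) = C1/cos(c)^2


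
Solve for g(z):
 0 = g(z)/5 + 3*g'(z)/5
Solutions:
 g(z) = C1*exp(-z/3)


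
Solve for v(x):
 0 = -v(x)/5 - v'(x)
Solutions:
 v(x) = C1*exp(-x/5)


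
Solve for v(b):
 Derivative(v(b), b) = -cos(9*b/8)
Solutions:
 v(b) = C1 - 8*sin(9*b/8)/9
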